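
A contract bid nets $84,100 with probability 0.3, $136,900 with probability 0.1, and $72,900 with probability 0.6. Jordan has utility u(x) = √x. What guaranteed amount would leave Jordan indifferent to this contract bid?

E[u] = 0.3·√84100 + 0.1·√136900 + 0.6·√72900 = 0.3·290 + 0.1·370 + 0.6·270 = 286
CE = (286)² = 81796

$81,796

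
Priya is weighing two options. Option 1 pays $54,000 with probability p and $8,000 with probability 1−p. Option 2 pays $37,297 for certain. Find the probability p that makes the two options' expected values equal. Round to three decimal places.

p = 0.637

p·54000 + (1−p)·8000 = 37297
46000p + 8000 = 37297
p = (37297 − 8000) / 46000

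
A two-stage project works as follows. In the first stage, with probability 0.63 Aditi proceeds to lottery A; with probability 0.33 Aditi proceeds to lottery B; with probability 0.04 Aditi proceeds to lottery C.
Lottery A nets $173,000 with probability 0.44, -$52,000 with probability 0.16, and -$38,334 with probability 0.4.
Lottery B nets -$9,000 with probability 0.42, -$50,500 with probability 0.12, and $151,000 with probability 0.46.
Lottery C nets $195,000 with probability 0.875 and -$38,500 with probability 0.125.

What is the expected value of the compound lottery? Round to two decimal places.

$59,360.93

EV(A) = 0.44 × 173000 + 0.16 × (-52000) + 0.4 × (-38334) = 76120 − 8320 − 15333.6 = 52466.4
EV(B) = 0.42 × (-9000) + 0.12 × (-50500) + 0.46 × 151000 = -3780 − 6060 + 69460 = 59620
EV(C) = 0.875 × 195000 + 0.125 × (-38500) = 170625 − 4812.5 = 165812.5
Overall = 0.63 × 52466.4 + 0.33 × 59620 + 0.04 × 165812.5 = 33053.832 + 19674.6 + 6632.5 = 59360.932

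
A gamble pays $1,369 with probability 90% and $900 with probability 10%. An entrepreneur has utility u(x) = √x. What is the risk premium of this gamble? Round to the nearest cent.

E[u] = 0.9·√1369 + 0.1·√900 = 0.9·37 + 0.1·30 = 36.3
CE = (36.3)² = 1317.69
Risk premium = EV − CE = 1322.1 − 1317.69 = 4.41

$4.41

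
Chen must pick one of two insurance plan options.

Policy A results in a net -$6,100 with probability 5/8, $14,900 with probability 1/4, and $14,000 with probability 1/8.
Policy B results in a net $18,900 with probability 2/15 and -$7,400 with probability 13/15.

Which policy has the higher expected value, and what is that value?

Policy A = 5/8 × (-6100) + 1/4 × 14900 + 1/8 × 14000 = -3812.5 + 3725 + 1750 = 1662.5
Policy B = 2/15 × 18900 + 13/15 × (-7400) = 2520 − 6413.3333 = -3893.3333

Policy A ($1,662.50)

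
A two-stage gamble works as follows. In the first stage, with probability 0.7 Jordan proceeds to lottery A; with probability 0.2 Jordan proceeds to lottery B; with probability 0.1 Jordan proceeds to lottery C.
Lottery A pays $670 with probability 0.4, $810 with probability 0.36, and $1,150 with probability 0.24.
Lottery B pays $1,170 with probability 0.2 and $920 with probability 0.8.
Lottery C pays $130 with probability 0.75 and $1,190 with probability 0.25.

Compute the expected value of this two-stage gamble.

EV(A) = 0.4 × 670 + 0.36 × 810 + 0.24 × 1150 = 268 + 291.6 + 276 = 835.6
EV(B) = 0.2 × 1170 + 0.8 × 920 = 234 + 736 = 970
EV(C) = 0.75 × 130 + 0.25 × 1190 = 97.5 + 297.5 = 395
Overall = 0.7 × 835.6 + 0.2 × 970 + 0.1 × 395 = 584.92 + 194 + 39.5 = 818.42

$818.42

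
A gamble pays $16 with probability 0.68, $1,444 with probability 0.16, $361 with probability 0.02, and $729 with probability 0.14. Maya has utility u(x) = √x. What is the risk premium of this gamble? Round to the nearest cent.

$183.24

E[u] = 0.68·√16 + 0.16·√1444 + 0.02·√361 + 0.14·√729 = 0.68·4 + 0.16·38 + 0.02·19 + 0.14·27 = 12.96
CE = (12.96)² = 167.9616
Risk premium = EV − CE = 351.2 − 167.9616 = 183.2384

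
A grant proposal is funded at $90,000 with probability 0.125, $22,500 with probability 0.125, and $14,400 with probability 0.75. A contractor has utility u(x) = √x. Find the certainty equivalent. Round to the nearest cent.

$21,389.06

E[u] = 0.125·√90000 + 0.125·√22500 + 0.75·√14400 = 0.125·300 + 0.125·150 + 0.75·120 = 146.25
CE = (146.25)² = 21389.0625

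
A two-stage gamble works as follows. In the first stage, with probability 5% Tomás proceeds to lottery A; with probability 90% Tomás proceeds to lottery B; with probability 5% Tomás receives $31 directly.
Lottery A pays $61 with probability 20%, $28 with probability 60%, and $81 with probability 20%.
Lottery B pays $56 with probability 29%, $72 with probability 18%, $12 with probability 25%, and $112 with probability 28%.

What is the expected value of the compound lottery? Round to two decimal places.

EV(A) = 0.2 × 61 + 0.6 × 28 + 0.2 × 81 = 12.2 + 16.8 + 16.2 = 45.2
EV(B) = 0.29 × 56 + 0.18 × 72 + 0.25 × 12 + 0.28 × 112 = 16.24 + 12.96 + 3 + 31.36 = 63.56
Branch C: 31 (certain)
Overall = 0.05 × 45.2 + 0.9 × 63.56 + 0.05 × 31 = 2.26 + 57.204 + 1.55 = 61.014

$61.01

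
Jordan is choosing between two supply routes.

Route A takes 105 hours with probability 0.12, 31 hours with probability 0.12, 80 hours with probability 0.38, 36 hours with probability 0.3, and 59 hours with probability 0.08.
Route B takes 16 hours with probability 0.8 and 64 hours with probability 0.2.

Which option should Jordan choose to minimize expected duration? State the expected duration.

Route A = 0.12 × 105 + 0.12 × 31 + 0.38 × 80 + 0.3 × 36 + 0.08 × 59 = 12.6 + 3.72 + 30.4 + 10.8 + 4.72 = 62.24
Route B = 0.8 × 16 + 0.2 × 64 = 12.8 + 12.8 = 25.6

Route B (25.6 hours)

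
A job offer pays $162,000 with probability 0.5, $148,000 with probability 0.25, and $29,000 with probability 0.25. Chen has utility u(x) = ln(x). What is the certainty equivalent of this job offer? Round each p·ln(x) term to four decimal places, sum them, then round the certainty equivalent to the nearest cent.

E[u] = 0.5·ln(162000) + 0.25·ln(148000) + 0.25·ln(29000) = 5.9977 + 2.9762 + 2.5688 = 11.5427
CE = e^11.5427 ≈ 103022.22

$103,022.22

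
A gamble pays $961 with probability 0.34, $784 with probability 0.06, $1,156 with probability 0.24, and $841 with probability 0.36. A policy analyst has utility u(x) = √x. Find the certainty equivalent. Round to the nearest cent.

$949.87

E[u] = 0.34·√961 + 0.06·√784 + 0.24·√1156 + 0.36·√841 = 0.34·31 + 0.06·28 + 0.24·34 + 0.36·29 = 30.82
CE = (30.82)² = 949.8724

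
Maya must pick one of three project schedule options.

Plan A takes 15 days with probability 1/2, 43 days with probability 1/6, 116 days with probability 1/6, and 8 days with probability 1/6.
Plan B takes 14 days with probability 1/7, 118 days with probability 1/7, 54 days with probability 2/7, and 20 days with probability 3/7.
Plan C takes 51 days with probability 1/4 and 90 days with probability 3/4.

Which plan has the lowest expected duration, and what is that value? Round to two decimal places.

Plan A = 1/2 × 15 + 1/6 × 43 + 1/6 × 116 + 1/6 × 8 = 7.5 + 7.1667 + 19.3333 + 1.3333 = 35.3333
Plan B = 1/7 × 14 + 1/7 × 118 + 2/7 × 54 + 3/7 × 20 = 2 + 16.8571 + 15.4286 + 8.5714 = 42.8571
Plan C = 1/4 × 51 + 3/4 × 90 = 12.75 + 67.5 = 80.25

Plan A (35.33 days)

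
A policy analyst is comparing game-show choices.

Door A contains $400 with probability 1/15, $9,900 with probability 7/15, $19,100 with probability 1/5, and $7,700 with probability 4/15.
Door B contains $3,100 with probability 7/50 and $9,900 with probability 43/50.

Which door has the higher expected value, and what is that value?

Door A = 1/15 × 400 + 7/15 × 9900 + 1/5 × 19100 + 4/15 × 7700 = 26.6667 + 4620 + 3820 + 2053.3333 = 10520
Door B = 7/50 × 3100 + 43/50 × 9900 = 434 + 8514 = 8948

Door A ($10,520)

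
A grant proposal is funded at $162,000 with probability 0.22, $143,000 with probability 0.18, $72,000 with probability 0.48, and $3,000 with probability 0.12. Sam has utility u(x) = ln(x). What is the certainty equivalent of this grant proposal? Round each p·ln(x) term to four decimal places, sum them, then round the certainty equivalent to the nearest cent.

$66,502.84

E[u] = 0.22·ln(162000) + 0.18·ln(143000) + 0.48·ln(72000) + 0.12·ln(3000) = 2.6390 + 2.1367 + 5.3685 + 0.9608 = 11.1050
CE = e^11.1050 ≈ 66502.84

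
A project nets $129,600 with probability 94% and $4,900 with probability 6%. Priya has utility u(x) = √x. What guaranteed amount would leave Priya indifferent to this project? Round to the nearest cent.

E[u] = 0.94·√129600 + 0.06·√4900 = 0.94·360 + 0.06·70 = 342.6
CE = (342.6)² = 117374.76

$117,374.76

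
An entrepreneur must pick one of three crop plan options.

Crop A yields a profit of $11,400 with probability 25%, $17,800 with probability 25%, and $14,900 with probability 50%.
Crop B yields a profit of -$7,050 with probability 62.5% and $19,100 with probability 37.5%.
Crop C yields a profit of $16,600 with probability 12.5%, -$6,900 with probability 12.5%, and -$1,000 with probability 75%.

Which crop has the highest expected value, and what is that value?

Crop A ($14,750)

Crop A = 0.25 × 11400 + 0.25 × 17800 + 0.5 × 14900 = 2850 + 4450 + 7450 = 14750
Crop B = 0.625 × (-7050) + 0.375 × 19100 = -4406.25 + 7162.5 = 2756.25
Crop C = 0.125 × 16600 + 0.125 × (-6900) + 0.75 × (-1000) = 2075 − 862.5 − 750 = 462.5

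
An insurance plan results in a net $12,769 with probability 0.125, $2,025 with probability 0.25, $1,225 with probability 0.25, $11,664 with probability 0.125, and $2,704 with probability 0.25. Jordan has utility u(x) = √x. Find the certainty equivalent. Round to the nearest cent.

E[u] = 0.125·√12769 + 0.25·√2025 + 0.25·√1225 + 0.125·√11664 + 0.25·√2704 = 0.125·113 + 0.25·45 + 0.25·35 + 0.125·108 + 0.25·52 = 60.625
CE = (60.625)² = 3675.390625

$3,675.39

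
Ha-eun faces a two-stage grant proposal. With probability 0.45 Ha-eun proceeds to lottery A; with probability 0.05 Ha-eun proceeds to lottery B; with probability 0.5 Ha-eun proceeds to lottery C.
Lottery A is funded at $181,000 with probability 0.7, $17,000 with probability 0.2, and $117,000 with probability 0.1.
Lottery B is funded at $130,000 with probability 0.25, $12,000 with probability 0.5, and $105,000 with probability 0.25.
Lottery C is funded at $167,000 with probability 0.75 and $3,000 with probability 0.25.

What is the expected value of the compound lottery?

EV(A) = 0.7 × 181000 + 0.2 × 17000 + 0.1 × 117000 = 126700 + 3400 + 11700 = 141800
EV(B) = 0.25 × 130000 + 0.5 × 12000 + 0.25 × 105000 = 32500 + 6000 + 26250 = 64750
EV(C) = 0.75 × 167000 + 0.25 × 3000 = 125250 + 750 = 126000
Overall = 0.45 × 141800 + 0.05 × 64750 + 0.5 × 126000 = 63810 + 3237.5 + 63000 = 130047.5

$130,047.50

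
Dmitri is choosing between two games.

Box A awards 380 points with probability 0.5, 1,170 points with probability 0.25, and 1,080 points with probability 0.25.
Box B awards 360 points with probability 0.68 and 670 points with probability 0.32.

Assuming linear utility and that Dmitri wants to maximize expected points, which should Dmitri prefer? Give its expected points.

Box A (752.5 points)

Box A = 0.5 × 380 + 0.25 × 1170 + 0.25 × 1080 = 190 + 292.5 + 270 = 752.5
Box B = 0.68 × 360 + 0.32 × 670 = 244.8 + 214.4 = 459.2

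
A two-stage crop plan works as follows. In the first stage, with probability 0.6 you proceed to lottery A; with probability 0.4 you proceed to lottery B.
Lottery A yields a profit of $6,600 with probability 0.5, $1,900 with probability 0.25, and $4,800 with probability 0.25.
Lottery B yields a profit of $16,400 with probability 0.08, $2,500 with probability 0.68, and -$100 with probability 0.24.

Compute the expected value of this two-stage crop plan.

EV(A) = 0.5 × 6600 + 0.25 × 1900 + 0.25 × 4800 = 3300 + 475 + 1200 = 4975
EV(B) = 0.08 × 16400 + 0.68 × 2500 + 0.24 × (-100) = 1312 + 1700 − 24 = 2988
Overall = 0.6 × 4975 + 0.4 × 2988 = 2985 + 1195.2 = 4180.2

$4,180.20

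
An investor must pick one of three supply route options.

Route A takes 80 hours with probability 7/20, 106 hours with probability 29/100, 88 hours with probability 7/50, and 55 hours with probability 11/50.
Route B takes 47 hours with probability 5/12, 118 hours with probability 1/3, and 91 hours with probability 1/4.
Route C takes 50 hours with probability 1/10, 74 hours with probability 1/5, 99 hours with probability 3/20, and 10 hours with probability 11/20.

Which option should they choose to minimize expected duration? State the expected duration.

Route C (40.15 hours)

Route A = 7/20 × 80 + 29/100 × 106 + 7/50 × 88 + 11/50 × 55 = 28 + 30.74 + 12.32 + 12.1 = 83.16
Route B = 5/12 × 47 + 1/3 × 118 + 1/4 × 91 = 19.5833 + 39.3333 + 22.75 = 81.6667
Route C = 1/10 × 50 + 1/5 × 74 + 3/20 × 99 + 11/20 × 10 = 5 + 14.8 + 14.85 + 5.5 = 40.15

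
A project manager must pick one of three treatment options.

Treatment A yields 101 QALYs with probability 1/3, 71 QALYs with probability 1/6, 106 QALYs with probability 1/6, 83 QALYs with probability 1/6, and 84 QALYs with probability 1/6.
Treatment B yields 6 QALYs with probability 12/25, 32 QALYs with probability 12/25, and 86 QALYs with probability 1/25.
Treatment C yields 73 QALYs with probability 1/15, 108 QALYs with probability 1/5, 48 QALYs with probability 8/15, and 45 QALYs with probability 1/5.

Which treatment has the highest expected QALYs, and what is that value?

Treatment A = 1/3 × 101 + 1/6 × 71 + 1/6 × 106 + 1/6 × 83 + 1/6 × 84 = 33.6667 + 11.8333 + 17.6667 + 13.8333 + 14 = 91
Treatment B = 12/25 × 6 + 12/25 × 32 + 1/25 × 86 = 2.88 + 15.36 + 3.44 = 21.68
Treatment C = 1/15 × 73 + 1/5 × 108 + 8/15 × 48 + 1/5 × 45 = 4.8667 + 21.6 + 25.6 + 9 = 61.0667

Treatment A (91 QALYs)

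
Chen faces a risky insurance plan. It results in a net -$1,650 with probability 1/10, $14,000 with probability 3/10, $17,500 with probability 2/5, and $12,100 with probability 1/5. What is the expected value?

$13,455

EV = 1/10 × (-1650) + 3/10 × 14000 + 2/5 × 17500 + 1/5 × 12100 = -165 + 4200 + 7000 + 2420 = 13455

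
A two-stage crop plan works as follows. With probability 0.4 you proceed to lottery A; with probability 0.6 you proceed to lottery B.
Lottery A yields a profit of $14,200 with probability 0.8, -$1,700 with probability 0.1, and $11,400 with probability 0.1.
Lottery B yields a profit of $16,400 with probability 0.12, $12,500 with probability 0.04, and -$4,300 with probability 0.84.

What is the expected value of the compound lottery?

$4,245.60

EV(A) = 0.8 × 14200 + 0.1 × (-1700) + 0.1 × 11400 = 11360 − 170 + 1140 = 12330
EV(B) = 0.12 × 16400 + 0.04 × 12500 + 0.84 × (-4300) = 1968 + 500 − 3612 = -1144
Overall = 0.4 × 12330 + 0.6 × (-1144) = 4932 − 686.4 = 4245.6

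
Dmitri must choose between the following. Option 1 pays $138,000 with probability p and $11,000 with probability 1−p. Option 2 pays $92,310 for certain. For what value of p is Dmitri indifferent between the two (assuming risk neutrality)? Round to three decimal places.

p = 0.640

p·138000 + (1−p)·11000 = 92310
127000p + 11000 = 92310
p = (92310 − 11000) / 127000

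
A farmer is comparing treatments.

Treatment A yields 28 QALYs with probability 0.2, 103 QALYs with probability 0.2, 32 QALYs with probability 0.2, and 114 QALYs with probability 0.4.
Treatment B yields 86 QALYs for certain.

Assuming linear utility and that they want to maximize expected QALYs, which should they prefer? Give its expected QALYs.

Treatment B (86 QALYs)

Treatment A = 0.2 × 28 + 0.2 × 103 + 0.2 × 32 + 0.4 × 114 = 5.6 + 20.6 + 6.4 + 45.6 = 78.2
Treatment B: 86 (certain)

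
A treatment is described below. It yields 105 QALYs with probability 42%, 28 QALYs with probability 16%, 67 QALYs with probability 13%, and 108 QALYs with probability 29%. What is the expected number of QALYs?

EV = 0.42 × 105 + 0.16 × 28 + 0.13 × 67 + 0.29 × 108 = 44.1 + 4.48 + 8.71 + 31.32 = 88.61

88.61 QALYs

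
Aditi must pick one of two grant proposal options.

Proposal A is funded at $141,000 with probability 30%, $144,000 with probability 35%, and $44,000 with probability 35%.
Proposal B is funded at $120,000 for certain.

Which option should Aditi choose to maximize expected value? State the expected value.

Proposal B ($120,000)

Proposal A = 0.3 × 141000 + 0.35 × 144000 + 0.35 × 44000 = 42300 + 50400 + 15400 = 108100
Proposal B: 120000 (certain)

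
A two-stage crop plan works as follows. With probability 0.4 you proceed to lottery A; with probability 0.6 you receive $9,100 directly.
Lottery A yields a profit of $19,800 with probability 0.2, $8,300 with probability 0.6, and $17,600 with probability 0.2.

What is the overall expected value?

EV(A) = 0.2 × 19800 + 0.6 × 8300 + 0.2 × 17600 = 3960 + 4980 + 3520 = 12460
Branch B: 9100 (certain)
Overall = 0.4 × 12460 + 0.6 × 9100 = 4984 + 5460 = 10444

$10,444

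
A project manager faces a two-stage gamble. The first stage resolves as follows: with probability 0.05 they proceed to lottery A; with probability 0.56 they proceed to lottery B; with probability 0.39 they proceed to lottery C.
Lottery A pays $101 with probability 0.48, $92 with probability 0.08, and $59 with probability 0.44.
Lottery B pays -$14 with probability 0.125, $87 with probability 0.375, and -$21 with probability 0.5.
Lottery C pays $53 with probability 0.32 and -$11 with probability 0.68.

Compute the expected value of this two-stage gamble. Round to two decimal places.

$19.20

EV(A) = 0.48 × 101 + 0.08 × 92 + 0.44 × 59 = 48.48 + 7.36 + 25.96 = 81.8
EV(B) = 0.125 × (-14) + 0.375 × 87 + 0.5 × (-21) = -1.75 + 32.625 − 10.5 = 20.375
EV(C) = 0.32 × 53 + 0.68 × (-11) = 16.96 − 7.48 = 9.48
Overall = 0.05 × 81.8 + 0.56 × 20.375 + 0.39 × 9.48 = 4.09 + 11.41 + 3.6972 = 19.1972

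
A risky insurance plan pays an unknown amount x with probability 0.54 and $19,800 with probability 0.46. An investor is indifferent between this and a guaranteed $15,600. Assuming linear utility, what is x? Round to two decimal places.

0.54·x + 0.46·19800 = 15600
0.54·x = 15600 − 9108 = 6492
x = 6492 / 0.54 = 12022.2222

x = $12,022.22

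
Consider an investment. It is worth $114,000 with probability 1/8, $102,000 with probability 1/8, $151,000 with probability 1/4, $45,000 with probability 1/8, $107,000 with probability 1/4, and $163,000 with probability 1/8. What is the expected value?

EV = 1/8 × 114000 + 1/8 × 102000 + 1/4 × 151000 + 1/8 × 45000 + 1/4 × 107000 + 1/8 × 163000 = 14250 + 12750 + 37750 + 5625 + 26750 + 20375 = 117500

$117,500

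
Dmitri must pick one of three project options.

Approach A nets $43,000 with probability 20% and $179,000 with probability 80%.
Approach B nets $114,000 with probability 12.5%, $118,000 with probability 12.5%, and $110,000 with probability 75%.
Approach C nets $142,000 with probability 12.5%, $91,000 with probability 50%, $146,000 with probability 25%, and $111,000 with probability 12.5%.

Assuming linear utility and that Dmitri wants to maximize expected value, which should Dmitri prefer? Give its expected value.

Approach A ($151,800)

Approach A = 0.2 × 43000 + 0.8 × 179000 = 8600 + 143200 = 151800
Approach B = 0.125 × 114000 + 0.125 × 118000 + 0.75 × 110000 = 14250 + 14750 + 82500 = 111500
Approach C = 0.125 × 142000 + 0.5 × 91000 + 0.25 × 146000 + 0.125 × 111000 = 17750 + 45500 + 36500 + 13875 = 113625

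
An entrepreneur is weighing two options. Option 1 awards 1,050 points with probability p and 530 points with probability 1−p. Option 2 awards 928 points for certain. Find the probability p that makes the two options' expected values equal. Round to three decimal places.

p·1050 + (1−p)·530 = 928
520p + 530 = 928
p = (928 − 530) / 520

p = 0.765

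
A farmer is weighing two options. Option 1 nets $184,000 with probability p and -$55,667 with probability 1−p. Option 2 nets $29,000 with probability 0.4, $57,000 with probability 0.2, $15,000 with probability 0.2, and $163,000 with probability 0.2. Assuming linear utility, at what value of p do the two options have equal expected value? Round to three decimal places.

EV(Option 2) = 0.4 × 29000 + 0.2 × 57000 + 0.2 × 15000 + 0.2 × 163000 = 11600 + 11400 + 3000 + 32600 = 58600
p·184000 + (1−p)·(-55667) = 58600
239667p − 55667 = 58600
p = (58600 + 55667) / 239667

p = 0.477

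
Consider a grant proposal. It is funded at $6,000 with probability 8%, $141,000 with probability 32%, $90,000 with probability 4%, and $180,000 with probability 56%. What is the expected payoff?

EV = 0.08 × 6000 + 0.32 × 141000 + 0.04 × 90000 + 0.56 × 180000 = 480 + 45120 + 3600 + 100800 = 150000

$150,000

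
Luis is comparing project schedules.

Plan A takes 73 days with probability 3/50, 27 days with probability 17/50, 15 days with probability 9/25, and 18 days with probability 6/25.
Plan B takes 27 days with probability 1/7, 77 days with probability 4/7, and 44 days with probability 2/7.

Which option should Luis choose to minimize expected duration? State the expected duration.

Plan A = 3/50 × 73 + 17/50 × 27 + 9/25 × 15 + 6/25 × 18 = 4.38 + 9.18 + 5.4 + 4.32 = 23.28
Plan B = 1/7 × 27 + 4/7 × 77 + 2/7 × 44 = 3.8571 + 44 + 12.5714 = 60.4286

Plan A (23.28 days)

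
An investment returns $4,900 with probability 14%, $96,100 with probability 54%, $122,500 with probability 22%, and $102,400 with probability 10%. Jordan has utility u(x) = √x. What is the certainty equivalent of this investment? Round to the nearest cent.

$81,910.44

E[u] = 0.14·√4900 + 0.54·√96100 + 0.22·√122500 + 0.1·√102400 = 0.14·70 + 0.54·310 + 0.22·350 + 0.1·320 = 286.2
CE = (286.2)² = 81910.44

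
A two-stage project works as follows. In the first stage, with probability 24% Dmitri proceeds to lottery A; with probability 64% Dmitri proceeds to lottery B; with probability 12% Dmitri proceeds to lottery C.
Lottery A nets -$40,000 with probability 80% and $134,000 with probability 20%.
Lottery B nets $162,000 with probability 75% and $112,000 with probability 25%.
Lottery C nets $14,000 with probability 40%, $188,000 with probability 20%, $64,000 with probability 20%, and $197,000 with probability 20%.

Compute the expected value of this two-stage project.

$105,880

EV(A) = 0.8 × (-40000) + 0.2 × 134000 = -32000 + 26800 = -5200
EV(B) = 0.75 × 162000 + 0.25 × 112000 = 121500 + 28000 = 149500
EV(C) = 0.4 × 14000 + 0.2 × 188000 + 0.2 × 64000 + 0.2 × 197000 = 5600 + 37600 + 12800 + 39400 = 95400
Overall = 0.24 × (-5200) + 0.64 × 149500 + 0.12 × 95400 = -1248 + 95680 + 11448 = 105880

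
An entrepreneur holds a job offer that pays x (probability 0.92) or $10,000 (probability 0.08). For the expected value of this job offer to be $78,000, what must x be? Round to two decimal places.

0.92·x + 0.08·10000 = 78000
0.92·x = 78000 − 800 = 77200
x = 77200 / 0.92 = 83913.0435

x = $83,913.04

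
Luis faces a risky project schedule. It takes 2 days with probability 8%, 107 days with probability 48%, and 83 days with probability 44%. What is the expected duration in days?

EV = 0.08 × 2 + 0.48 × 107 + 0.44 × 83 = 0.16 + 51.36 + 36.52 = 88.04

88.04 days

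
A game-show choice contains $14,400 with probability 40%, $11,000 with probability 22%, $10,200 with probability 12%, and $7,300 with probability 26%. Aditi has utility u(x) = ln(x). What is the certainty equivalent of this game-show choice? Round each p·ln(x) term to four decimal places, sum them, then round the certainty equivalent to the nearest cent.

E[u] = 0.4·ln(14400) + 0.22·ln(11000) + 0.12·ln(10200) + 0.26·ln(7300) = 3.8300 + 2.0472 + 1.1076 + 2.3129 = 9.2977
CE = e^9.2977 ≈ 10912.89

$10,912.89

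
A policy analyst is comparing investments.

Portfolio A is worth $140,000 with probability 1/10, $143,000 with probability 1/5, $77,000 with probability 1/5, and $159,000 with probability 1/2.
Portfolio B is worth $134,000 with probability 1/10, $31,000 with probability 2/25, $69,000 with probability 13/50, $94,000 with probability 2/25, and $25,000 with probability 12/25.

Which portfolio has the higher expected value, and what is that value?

Portfolio A ($137,500)

Portfolio A = 1/10 × 140000 + 1/5 × 143000 + 1/5 × 77000 + 1/2 × 159000 = 14000 + 28600 + 15400 + 79500 = 137500
Portfolio B = 1/10 × 134000 + 2/25 × 31000 + 13/50 × 69000 + 2/25 × 94000 + 12/25 × 25000 = 13400 + 2480 + 17940 + 7520 + 12000 = 53340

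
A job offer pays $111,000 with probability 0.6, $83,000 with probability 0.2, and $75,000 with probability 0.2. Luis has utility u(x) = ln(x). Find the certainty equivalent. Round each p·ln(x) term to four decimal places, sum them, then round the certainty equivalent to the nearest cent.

E[u] = 0.6·ln(111000) + 0.2·ln(83000) + 0.2·ln(75000) = 6.9704 + 2.2653 + 2.2450 = 11.4807
CE = e^11.4807 ≈ 96828.82

$96,828.82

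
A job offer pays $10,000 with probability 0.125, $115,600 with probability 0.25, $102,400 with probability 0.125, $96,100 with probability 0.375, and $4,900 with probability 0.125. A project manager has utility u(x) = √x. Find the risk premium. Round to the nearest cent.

E[u] = 0.125·√10000 + 0.25·√115600 + 0.125·√102400 + 0.375·√96100 + 0.125·√4900 = 0.125·100 + 0.25·340 + 0.125·320 + 0.375·310 + 0.125·70 = 262.5
CE = (262.5)² = 68906.25
Risk premium = EV − CE = 79600 − 68906.25 = 10693.75

$10,693.75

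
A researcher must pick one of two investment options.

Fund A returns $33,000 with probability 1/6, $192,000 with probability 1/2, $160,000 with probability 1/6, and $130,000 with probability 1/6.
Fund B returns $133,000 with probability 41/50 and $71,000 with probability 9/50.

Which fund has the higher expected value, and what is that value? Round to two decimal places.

Fund A ($149,833.33)

Fund A = 1/6 × 33000 + 1/2 × 192000 + 1/6 × 160000 + 1/6 × 130000 = 5500 + 96000 + 26666.6667 + 21666.6667 = 149833.3333
Fund B = 41/50 × 133000 + 9/50 × 71000 = 109060 + 12780 = 121840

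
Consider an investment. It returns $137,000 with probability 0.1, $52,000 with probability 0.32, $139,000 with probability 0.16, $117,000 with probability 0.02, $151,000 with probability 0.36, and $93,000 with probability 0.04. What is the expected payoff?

$113,000

EV = 0.1 × 137000 + 0.32 × 52000 + 0.16 × 139000 + 0.02 × 117000 + 0.36 × 151000 + 0.04 × 93000 = 13700 + 16640 + 22240 + 2340 + 54360 + 3720 = 113000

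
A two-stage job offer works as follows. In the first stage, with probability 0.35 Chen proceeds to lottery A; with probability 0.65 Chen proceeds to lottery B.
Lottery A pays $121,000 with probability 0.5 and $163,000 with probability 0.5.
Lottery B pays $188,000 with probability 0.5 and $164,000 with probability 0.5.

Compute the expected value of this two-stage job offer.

$164,100

EV(A) = 0.5 × 121000 + 0.5 × 163000 = 60500 + 81500 = 142000
EV(B) = 0.5 × 188000 + 0.5 × 164000 = 94000 + 82000 = 176000
Overall = 0.35 × 142000 + 0.65 × 176000 = 49700 + 114400 = 164100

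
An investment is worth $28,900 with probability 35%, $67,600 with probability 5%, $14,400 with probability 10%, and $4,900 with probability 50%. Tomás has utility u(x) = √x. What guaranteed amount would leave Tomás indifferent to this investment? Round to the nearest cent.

$14,280.25

E[u] = 0.35·√28900 + 0.05·√67600 + 0.1·√14400 + 0.5·√4900 = 0.35·170 + 0.05·260 + 0.1·120 + 0.5·70 = 119.5
CE = (119.5)² = 14280.25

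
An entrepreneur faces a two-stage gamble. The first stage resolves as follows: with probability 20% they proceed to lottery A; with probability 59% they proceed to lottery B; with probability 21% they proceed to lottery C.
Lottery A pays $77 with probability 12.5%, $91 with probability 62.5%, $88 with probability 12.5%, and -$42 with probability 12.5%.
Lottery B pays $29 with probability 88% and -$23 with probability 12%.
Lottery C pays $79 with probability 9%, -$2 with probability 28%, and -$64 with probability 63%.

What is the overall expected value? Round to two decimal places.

$20.79

EV(A) = 0.125 × 77 + 0.625 × 91 + 0.125 × 88 + 0.125 × (-42) = 9.625 + 56.875 + 11 − 5.25 = 72.25
EV(B) = 0.88 × 29 + 0.12 × (-23) = 25.52 − 2.76 = 22.76
EV(C) = 0.09 × 79 + 0.28 × (-2) + 0.63 × (-64) = 7.11 − 0.56 − 40.32 = -33.77
Overall = 0.2 × 72.25 + 0.59 × 22.76 + 0.21 × (-33.77) = 14.45 + 13.4284 − 7.0917 = 20.7867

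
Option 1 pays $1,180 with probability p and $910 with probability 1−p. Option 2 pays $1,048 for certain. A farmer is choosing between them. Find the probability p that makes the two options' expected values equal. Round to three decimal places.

p·1180 + (1−p)·910 = 1048
270p + 910 = 1048
p = (1048 − 910) / 270

p = 0.511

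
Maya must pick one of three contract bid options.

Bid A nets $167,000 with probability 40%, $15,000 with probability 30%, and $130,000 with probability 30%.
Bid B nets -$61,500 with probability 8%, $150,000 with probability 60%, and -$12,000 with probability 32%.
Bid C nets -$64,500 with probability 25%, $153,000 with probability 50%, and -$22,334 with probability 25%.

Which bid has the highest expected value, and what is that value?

Bid A ($110,300)

Bid A = 0.4 × 167000 + 0.3 × 15000 + 0.3 × 130000 = 66800 + 4500 + 39000 = 110300
Bid B = 0.08 × (-61500) + 0.6 × 150000 + 0.32 × (-12000) = -4920 + 90000 − 3840 = 81240
Bid C = 0.25 × (-64500) + 0.5 × 153000 + 0.25 × (-22334) = -16125 + 76500 − 5583.5 = 54791.5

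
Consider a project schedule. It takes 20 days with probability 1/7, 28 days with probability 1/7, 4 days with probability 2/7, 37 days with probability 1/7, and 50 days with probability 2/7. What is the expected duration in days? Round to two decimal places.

EV = 1/7 × 20 + 1/7 × 28 + 2/7 × 4 + 1/7 × 37 + 2/7 × 50 = 2.8571 + 4 + 1.1429 + 5.2857 + 14.2857 = 27.5714

27.57 days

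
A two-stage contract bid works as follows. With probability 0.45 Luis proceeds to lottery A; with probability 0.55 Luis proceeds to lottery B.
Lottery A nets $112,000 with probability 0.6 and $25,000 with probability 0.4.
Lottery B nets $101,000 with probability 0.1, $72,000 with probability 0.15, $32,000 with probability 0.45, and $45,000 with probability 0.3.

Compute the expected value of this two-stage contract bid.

EV(A) = 0.6 × 112000 + 0.4 × 25000 = 67200 + 10000 = 77200
EV(B) = 0.1 × 101000 + 0.15 × 72000 + 0.45 × 32000 + 0.3 × 45000 = 10100 + 10800 + 14400 + 13500 = 48800
Overall = 0.45 × 77200 + 0.55 × 48800 = 34740 + 26840 = 61580

$61,580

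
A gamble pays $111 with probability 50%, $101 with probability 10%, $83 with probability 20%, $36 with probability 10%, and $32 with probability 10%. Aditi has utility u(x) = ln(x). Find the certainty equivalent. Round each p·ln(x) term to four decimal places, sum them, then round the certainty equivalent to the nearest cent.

E[u] = 0.5·ln(111) + 0.1·ln(101) + 0.2·ln(83) + 0.1·ln(36) + 0.1·ln(32) = 2.3548 + 0.4615 + 0.8838 + 0.3584 + 0.3466 = 4.4051
CE = e^4.4051 ≈ 81.87

$81.87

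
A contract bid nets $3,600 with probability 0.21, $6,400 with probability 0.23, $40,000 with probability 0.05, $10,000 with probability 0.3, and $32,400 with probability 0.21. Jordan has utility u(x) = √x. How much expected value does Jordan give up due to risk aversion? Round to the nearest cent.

$2,194.56

E[u] = 0.21·√3600 + 0.23·√6400 + 0.05·√40000 + 0.3·√10000 + 0.21·√32400 = 0.21·60 + 0.23·80 + 0.05·200 + 0.3·100 + 0.21·180 = 108.8
CE = (108.8)² = 11837.44
Risk premium = EV − CE = 14032 − 11837.44 = 2194.56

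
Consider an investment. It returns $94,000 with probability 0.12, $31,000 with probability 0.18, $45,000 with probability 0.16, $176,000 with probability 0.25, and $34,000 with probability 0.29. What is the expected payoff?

$77,920

EV = 0.12 × 94000 + 0.18 × 31000 + 0.16 × 45000 + 0.25 × 176000 + 0.29 × 34000 = 11280 + 5580 + 7200 + 44000 + 9860 = 77920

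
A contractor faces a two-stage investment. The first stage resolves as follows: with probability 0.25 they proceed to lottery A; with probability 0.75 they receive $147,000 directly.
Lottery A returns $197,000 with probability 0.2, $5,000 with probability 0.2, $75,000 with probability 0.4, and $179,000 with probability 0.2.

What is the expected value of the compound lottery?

$136,800

EV(A) = 0.2 × 197000 + 0.2 × 5000 + 0.4 × 75000 + 0.2 × 179000 = 39400 + 1000 + 30000 + 35800 = 106200
Branch B: 147000 (certain)
Overall = 0.25 × 106200 + 0.75 × 147000 = 26550 + 110250 = 136800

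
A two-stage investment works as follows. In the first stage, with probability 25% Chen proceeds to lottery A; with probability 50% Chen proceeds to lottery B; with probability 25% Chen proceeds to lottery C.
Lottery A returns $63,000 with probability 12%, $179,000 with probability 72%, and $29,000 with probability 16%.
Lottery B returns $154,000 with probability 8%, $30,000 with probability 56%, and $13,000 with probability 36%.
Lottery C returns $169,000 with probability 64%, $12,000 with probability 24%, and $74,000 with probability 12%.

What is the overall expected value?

EV(A) = 0.12 × 63000 + 0.72 × 179000 + 0.16 × 29000 = 7560 + 128880 + 4640 = 141080
EV(B) = 0.08 × 154000 + 0.56 × 30000 + 0.36 × 13000 = 12320 + 16800 + 4680 = 33800
EV(C) = 0.64 × 169000 + 0.24 × 12000 + 0.12 × 74000 = 108160 + 2880 + 8880 = 119920
Overall = 0.25 × 141080 + 0.5 × 33800 + 0.25 × 119920 = 35270 + 16900 + 29980 = 82150

$82,150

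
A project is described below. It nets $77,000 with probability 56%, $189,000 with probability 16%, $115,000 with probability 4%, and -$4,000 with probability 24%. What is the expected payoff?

$77,000

EV = 0.56 × 77000 + 0.16 × 189000 + 0.04 × 115000 + 0.24 × (-4000) = 43120 + 30240 + 4600 − 960 = 77000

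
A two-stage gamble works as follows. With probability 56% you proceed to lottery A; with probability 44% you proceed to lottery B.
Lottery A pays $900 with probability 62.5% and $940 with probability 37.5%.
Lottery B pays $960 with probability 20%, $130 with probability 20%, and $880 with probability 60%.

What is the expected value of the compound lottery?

EV(A) = 0.625 × 900 + 0.375 × 940 = 562.5 + 352.5 = 915
EV(B) = 0.2 × 960 + 0.2 × 130 + 0.6 × 880 = 192 + 26 + 528 = 746
Overall = 0.56 × 915 + 0.44 × 746 = 512.4 + 328.24 = 840.64

$840.64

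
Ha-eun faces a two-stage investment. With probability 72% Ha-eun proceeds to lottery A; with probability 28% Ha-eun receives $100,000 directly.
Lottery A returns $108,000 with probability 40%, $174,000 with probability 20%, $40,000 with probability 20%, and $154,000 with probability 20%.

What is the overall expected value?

EV(A) = 0.4 × 108000 + 0.2 × 174000 + 0.2 × 40000 + 0.2 × 154000 = 43200 + 34800 + 8000 + 30800 = 116800
Branch B: 100000 (certain)
Overall = 0.72 × 116800 + 0.28 × 100000 = 84096 + 28000 = 112096

$112,096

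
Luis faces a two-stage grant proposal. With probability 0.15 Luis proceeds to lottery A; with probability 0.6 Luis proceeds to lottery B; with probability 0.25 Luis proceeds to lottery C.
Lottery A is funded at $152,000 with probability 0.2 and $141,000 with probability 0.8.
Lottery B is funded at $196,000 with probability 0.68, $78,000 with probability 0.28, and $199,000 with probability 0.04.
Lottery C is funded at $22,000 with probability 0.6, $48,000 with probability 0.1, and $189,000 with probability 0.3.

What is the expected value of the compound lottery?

$138,003

EV(A) = 0.2 × 152000 + 0.8 × 141000 = 30400 + 112800 = 143200
EV(B) = 0.68 × 196000 + 0.28 × 78000 + 0.04 × 199000 = 133280 + 21840 + 7960 = 163080
EV(C) = 0.6 × 22000 + 0.1 × 48000 + 0.3 × 189000 = 13200 + 4800 + 56700 = 74700
Overall = 0.15 × 143200 + 0.6 × 163080 + 0.25 × 74700 = 21480 + 97848 + 18675 = 138003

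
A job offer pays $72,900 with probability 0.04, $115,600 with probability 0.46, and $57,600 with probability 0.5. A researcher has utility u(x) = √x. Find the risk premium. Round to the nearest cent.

E[u] = 0.04·√72900 + 0.46·√115600 + 0.5·√57600 = 0.04·270 + 0.46·340 + 0.5·240 = 287.2
CE = (287.2)² = 82483.84
Risk premium = EV − CE = 84892 − 82483.84 = 2408.16

$2,408.16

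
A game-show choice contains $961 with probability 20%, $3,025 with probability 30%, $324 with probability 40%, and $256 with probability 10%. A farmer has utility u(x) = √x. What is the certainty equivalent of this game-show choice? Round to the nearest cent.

$992.25

E[u] = 0.2·√961 + 0.3·√3025 + 0.4·√324 + 0.1·√256 = 0.2·31 + 0.3·55 + 0.4·18 + 0.1·16 = 31.5
CE = (31.5)² = 992.25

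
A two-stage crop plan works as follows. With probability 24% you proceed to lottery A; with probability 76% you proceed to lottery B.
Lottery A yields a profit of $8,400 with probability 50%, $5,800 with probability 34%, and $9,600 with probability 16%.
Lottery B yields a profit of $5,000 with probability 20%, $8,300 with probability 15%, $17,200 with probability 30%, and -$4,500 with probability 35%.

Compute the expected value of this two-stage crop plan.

$6,280.72

EV(A) = 0.5 × 8400 + 0.34 × 5800 + 0.16 × 9600 = 4200 + 1972 + 1536 = 7708
EV(B) = 0.2 × 5000 + 0.15 × 8300 + 0.3 × 17200 + 0.35 × (-4500) = 1000 + 1245 + 5160 − 1575 = 5830
Overall = 0.24 × 7708 + 0.76 × 5830 = 1849.92 + 4430.8 = 6280.72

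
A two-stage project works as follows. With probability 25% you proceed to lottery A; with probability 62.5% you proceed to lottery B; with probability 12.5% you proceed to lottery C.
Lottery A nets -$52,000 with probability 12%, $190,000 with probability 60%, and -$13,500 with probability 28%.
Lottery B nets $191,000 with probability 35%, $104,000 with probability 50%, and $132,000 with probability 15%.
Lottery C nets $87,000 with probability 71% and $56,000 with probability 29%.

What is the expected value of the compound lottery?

EV(A) = 0.12 × (-52000) + 0.6 × 190000 + 0.28 × (-13500) = -6240 + 114000 − 3780 = 103980
EV(B) = 0.35 × 191000 + 0.5 × 104000 + 0.15 × 132000 = 66850 + 52000 + 19800 = 138650
EV(C) = 0.71 × 87000 + 0.29 × 56000 = 61770 + 16240 = 78010
Overall = 0.25 × 103980 + 0.625 × 138650 + 0.125 × 78010 = 25995 + 86656.25 + 9751.25 = 122402.5

$122,402.50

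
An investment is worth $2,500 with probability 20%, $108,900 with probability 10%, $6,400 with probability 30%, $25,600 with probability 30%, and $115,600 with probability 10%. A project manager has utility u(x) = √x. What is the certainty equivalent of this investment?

E[u] = 0.2·√2500 + 0.1·√108900 + 0.3·√6400 + 0.3·√25600 + 0.1·√115600 = 0.2·50 + 0.1·330 + 0.3·80 + 0.3·160 + 0.1·340 = 149
CE = (149)² = 22201

$22,201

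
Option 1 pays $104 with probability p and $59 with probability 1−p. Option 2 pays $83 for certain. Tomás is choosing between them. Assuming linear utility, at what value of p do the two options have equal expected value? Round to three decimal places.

p = 0.533

p·104 + (1−p)·59 = 83
45p + 59 = 83
p = (83 − 59) / 45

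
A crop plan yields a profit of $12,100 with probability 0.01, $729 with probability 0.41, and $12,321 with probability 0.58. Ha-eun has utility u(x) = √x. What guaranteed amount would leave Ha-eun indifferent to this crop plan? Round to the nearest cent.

E[u] = 0.01·√12100 + 0.41·√729 + 0.58·√12321 = 0.01·110 + 0.41·27 + 0.58·111 = 76.55
CE = (76.55)² = 5859.9025

$5,859.90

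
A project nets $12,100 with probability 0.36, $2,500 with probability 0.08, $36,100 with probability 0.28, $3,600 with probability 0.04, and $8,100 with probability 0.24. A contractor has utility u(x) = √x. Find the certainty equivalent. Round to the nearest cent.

E[u] = 0.36·√12100 + 0.08·√2500 + 0.28·√36100 + 0.04·√3600 + 0.24·√8100 = 0.36·110 + 0.08·50 + 0.28·190 + 0.04·60 + 0.24·90 = 120.8
CE = (120.8)² = 14592.64

$14,592.64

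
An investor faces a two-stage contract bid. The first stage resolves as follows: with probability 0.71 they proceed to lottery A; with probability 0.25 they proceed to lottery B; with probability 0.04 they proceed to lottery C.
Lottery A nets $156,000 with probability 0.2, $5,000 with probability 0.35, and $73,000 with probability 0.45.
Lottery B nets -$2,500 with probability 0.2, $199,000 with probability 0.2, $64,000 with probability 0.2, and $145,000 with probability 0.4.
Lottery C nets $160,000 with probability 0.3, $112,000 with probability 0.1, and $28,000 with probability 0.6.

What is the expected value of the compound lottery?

EV(A) = 0.2 × 156000 + 0.35 × 5000 + 0.45 × 73000 = 31200 + 1750 + 32850 = 65800
EV(B) = 0.2 × (-2500) + 0.2 × 199000 + 0.2 × 64000 + 0.4 × 145000 = -500 + 39800 + 12800 + 58000 = 110100
EV(C) = 0.3 × 160000 + 0.1 × 112000 + 0.6 × 28000 = 48000 + 11200 + 16800 = 76000
Overall = 0.71 × 65800 + 0.25 × 110100 + 0.04 × 76000 = 46718 + 27525 + 3040 = 77283

$77,283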